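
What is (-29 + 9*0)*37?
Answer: -1073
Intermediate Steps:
(-29 + 9*0)*37 = (-29 + 0)*37 = -29*37 = -1073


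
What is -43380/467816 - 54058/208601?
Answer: -8584577177/24396721354 ≈ -0.35187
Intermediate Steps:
-43380/467816 - 54058/208601 = -43380*1/467816 - 54058*1/208601 = -10845/116954 - 54058/208601 = -8584577177/24396721354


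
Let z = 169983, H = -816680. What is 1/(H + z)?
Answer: -1/646697 ≈ -1.5463e-6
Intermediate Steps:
1/(H + z) = 1/(-816680 + 169983) = 1/(-646697) = -1/646697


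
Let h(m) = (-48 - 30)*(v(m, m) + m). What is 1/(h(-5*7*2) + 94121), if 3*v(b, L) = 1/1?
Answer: 1/99555 ≈ 1.0045e-5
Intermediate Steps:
v(b, L) = ⅓ (v(b, L) = (⅓)/1 = (⅓)*1 = ⅓)
h(m) = -26 - 78*m (h(m) = (-48 - 30)*(⅓ + m) = -78*(⅓ + m) = -26 - 78*m)
1/(h(-5*7*2) + 94121) = 1/((-26 - 78*(-5*7)*2) + 94121) = 1/((-26 - (-2730)*2) + 94121) = 1/((-26 - 78*(-70)) + 94121) = 1/((-26 + 5460) + 94121) = 1/(5434 + 94121) = 1/99555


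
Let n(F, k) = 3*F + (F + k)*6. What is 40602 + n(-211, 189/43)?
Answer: 1665363/43 ≈ 38729.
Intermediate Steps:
n(F, k) = 6*k + 9*F (n(F, k) = 3*F + (6*F + 6*k) = 6*k + 9*F)
40602 + n(-211, 189/43) = 40602 + (6*(189/43) + 9*(-211)) = 40602 + (6*(189*(1/43)) - 1899) = 40602 + (6*(189/43) - 1899) = 40602 + (1134/43 - 1899) = 40602 - 80523/43 = 1665363/43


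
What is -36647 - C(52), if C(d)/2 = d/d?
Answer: -36649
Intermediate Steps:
C(d) = 2 (C(d) = 2*(d/d) = 2*1 = 2)
-36647 - C(52) = -36647 - 1*2 = -36647 - 2 = -36649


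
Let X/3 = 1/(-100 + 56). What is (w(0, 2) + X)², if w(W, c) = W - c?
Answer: 8281/1936 ≈ 4.2774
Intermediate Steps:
X = -3/44 (X = 3/(-100 + 56) = 3/(-44) = 3*(-1/44) = -3/44 ≈ -0.068182)
(w(0, 2) + X)² = ((0 - 1*2) - 3/44)² = ((0 - 2) - 3/44)² = (-2 - 3/44)² = (-91/44)² = 8281/1936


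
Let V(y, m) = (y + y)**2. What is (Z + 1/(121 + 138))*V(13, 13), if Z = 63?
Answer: 11030968/259 ≈ 42591.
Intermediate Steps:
V(y, m) = 4*y**2 (V(y, m) = (2*y)**2 = 4*y**2)
(Z + 1/(121 + 138))*V(13, 13) = (63 + 1/(121 + 138))*(4*13**2) = (63 + 1/259)*(4*169) = (63 + 1/259)*676 = (16318/259)*676 = 11030968/259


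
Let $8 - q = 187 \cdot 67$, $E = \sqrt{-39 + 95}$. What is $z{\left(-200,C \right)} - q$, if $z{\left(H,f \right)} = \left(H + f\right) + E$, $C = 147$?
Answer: $12468 + 2 \sqrt{14} \approx 12475.0$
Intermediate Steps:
$E = 2 \sqrt{14}$ ($E = \sqrt{56} = 2 \sqrt{14} \approx 7.4833$)
$z{\left(H,f \right)} = H + f + 2 \sqrt{14}$ ($z{\left(H,f \right)} = \left(H + f\right) + 2 \sqrt{14} = H + f + 2 \sqrt{14}$)
$q = -12521$ ($q = 8 - 187 \cdot 67 = 8 - 12529 = -12521$)
$z{\left(-200,C \right)} - q = \left(-200 + 147 + 2 \sqrt{14}\right) - -12521 = \left(-53 + 2 \sqrt{14}\right) + 12521 = 12468 + 2 \sqrt{14}$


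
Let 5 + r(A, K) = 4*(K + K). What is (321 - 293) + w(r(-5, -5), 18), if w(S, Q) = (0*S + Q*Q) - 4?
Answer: 348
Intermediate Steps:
r(A, K) = -5 + 8*K (r(A, K) = -5 + 4*(K + K) = -5 + 4*(2*K) = -5 + 8*K)
w(S, Q) = -4 + Q**2 (w(S, Q) = (0 + Q**2) - 4 = Q**2 - 4 = -4 + Q**2)
(321 - 293) + w(r(-5, -5), 18) = (321 - 293) + (-4 + 18**2) = 28 + (-4 + 324) = 28 + 320 = 348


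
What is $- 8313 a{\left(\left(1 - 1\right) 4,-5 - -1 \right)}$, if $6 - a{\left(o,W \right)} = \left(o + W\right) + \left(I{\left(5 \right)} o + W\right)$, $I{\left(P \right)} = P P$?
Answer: $-116382$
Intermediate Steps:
$I{\left(P \right)} = P^{2}$
$a{\left(o,W \right)} = 6 - 26 o - 2 W$ ($a{\left(o,W \right)} = 6 - \left(\left(o + W\right) + \left(5^{2} o + W\right)\right) = 6 - \left(\left(W + o\right) + \left(25 o + W\right)\right) = 6 - \left(\left(W + o\right) + \left(W + 25 o\right)\right) = 6 - \left(2 W + 26 o\right) = 6 - 26 o - 2 W$)
$- 8313 a{\left(\left(1 - 1\right) 4,-5 - -1 \right)} = - 8313 \left(6 - 26 \left(1 - 1\right) 4 - 2 \left(-5 - -1\right)\right) = - 8313 \left(6 - 26 \cdot 0 \cdot 4 - 2 \left(-5 + 1\right)\right) = - 8313 \left(6 - 0 - -8\right) = - 8313 \left(6 + 0 + 8\right) = \left(-8313\right) 14 = -116382$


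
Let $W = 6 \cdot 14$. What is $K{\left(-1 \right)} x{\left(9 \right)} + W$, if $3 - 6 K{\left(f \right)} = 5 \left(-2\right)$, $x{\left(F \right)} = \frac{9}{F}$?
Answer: $\frac{517}{6} \approx 86.167$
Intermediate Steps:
$K{\left(f \right)} = \frac{13}{6}$ ($K{\left(f \right)} = \frac{1}{2} - \frac{5 \left(-2\right)}{6} = \frac{1}{2} - - \frac{5}{3} = \frac{1}{2} + \frac{5}{3} = \frac{13}{6}$)
$W = 84$
$K{\left(-1 \right)} x{\left(9 \right)} + W = \frac{13 \cdot \frac{9}{9}}{6} + 84 = \frac{13 \cdot 9 \cdot \frac{1}{9}}{6} + 84 = \frac{13}{6} \cdot 1 + 84 = \frac{13}{6} + 84 = \frac{517}{6}$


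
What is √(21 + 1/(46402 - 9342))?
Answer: √7210588165/18530 ≈ 4.5826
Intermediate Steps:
√(21 + 1/(46402 - 9342)) = √(21 + 1/37060) = √(778261/37060) = √7210588165/18530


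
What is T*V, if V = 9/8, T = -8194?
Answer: -36873/4 ≈ -9218.3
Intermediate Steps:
V = 9/8 (V = 9*(⅛) = 9/8 ≈ 1.1250)
T*V = -8194*9/8 = -36873/4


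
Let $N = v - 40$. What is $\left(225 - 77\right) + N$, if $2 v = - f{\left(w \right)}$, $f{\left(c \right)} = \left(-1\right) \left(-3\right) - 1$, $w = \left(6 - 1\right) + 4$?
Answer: $107$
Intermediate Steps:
$w = 9$ ($w = 5 + 4 = 9$)
$f{\left(c \right)} = 2$ ($f{\left(c \right)} = 3 - 1 = 2$)
$v = -1$ ($v = \frac{\left(-1\right) 2}{2} = \frac{1}{2} \left(-2\right) = -1$)
$N = -41$ ($N = -1 - 40 = -41$)
$\left(225 - 77\right) + N = \left(225 - 77\right) - 41 = 148 - 41 = 107$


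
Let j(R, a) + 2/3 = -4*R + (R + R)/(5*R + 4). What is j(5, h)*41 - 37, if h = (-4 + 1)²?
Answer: -75707/87 ≈ -870.20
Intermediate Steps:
h = 9 (h = (-3)² = 9)
j(R, a) = -⅔ - 4*R + 2*R/(4 + 5*R) (j(R, a) = -⅔ + (-4*R + (R + R)/(5*R + 4)) = -⅔ + (-4*R + (2*R)/(4 + 5*R)) = -⅔ + (-4*R + 2*R/(4 + 5*R)) = -⅔ - 4*R + 2*R/(4 + 5*R))
j(5, h)*41 - 37 = (4*(-2 - 15*5² - 13*5)/(3*(4 + 5*5)))*41 - 37 = (4*(-2 - 15*25 - 65)/(3*(4 + 25)))*41 - 37 = ((4/3)*(-2 - 375 - 65)/29)*41 - 37 = ((4/3)*(1/29)*(-442))*41 - 37 = -1768/87*41 - 37 = -72488/87 - 37 = -75707/87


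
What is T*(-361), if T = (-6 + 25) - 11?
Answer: -2888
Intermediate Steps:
T = 8 (T = 19 - 11 = 8)
T*(-361) = 8*(-361) = -2888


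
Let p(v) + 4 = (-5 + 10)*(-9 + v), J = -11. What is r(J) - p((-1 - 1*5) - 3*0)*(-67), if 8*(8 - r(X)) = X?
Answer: -42269/8 ≈ -5283.6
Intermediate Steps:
p(v) = -49 + 5*v (p(v) = -4 + (-5 + 10)*(-9 + v) = -4 + 5*(-9 + v) = -4 + (-45 + 5*v) = -49 + 5*v)
r(X) = 8 - X/8
r(J) - p((-1 - 1*5) - 3*0)*(-67) = (8 - ⅛*(-11)) - (-49 + 5*((-1 - 1*5) - 3*0))*(-67) = (8 + 11/8) - (-49 + 5*((-1 - 5) + 0))*(-67) = 75/8 - (-49 + 5*(-6 + 0))*(-67) = 75/8 - (-49 + 5*(-6))*(-67) = 75/8 - (-49 - 30)*(-67) = 75/8 - 1*(-79)*(-67) = 75/8 + 79*(-67) = 75/8 - 5293 = -42269/8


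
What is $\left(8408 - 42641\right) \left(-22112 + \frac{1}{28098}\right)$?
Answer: $\frac{7089688247725}{9366} \approx 7.5696 \cdot 10^{8}$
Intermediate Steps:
$\left(8408 - 42641\right) \left(-22112 + \frac{1}{28098}\right) = - 34233 \left(-22112 + \frac{1}{28098}\right) = \left(-34233\right) \left(- \frac{621302975}{28098}\right) = \frac{7089688247725}{9366}$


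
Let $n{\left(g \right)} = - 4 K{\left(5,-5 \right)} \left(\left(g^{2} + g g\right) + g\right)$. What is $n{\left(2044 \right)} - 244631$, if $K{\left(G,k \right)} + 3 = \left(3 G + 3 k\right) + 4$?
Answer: $-33676295$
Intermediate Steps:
$K{\left(G,k \right)} = 1 + 3 G + 3 k$ ($K{\left(G,k \right)} = -3 + \left(\left(3 G + 3 k\right) + 4\right) = -3 + \left(4 + 3 G + 3 k\right) = 1 + 3 G + 3 k$)
$n{\left(g \right)} = - 8 g^{2} - 4 g$ ($n{\left(g \right)} = - 4 \left(1 + 3 \cdot 5 + 3 \left(-5\right)\right) \left(\left(g^{2} + g g\right) + g\right) = - 4 \left(1 + 15 - 15\right) \left(\left(g^{2} + g^{2}\right) + g\right) = \left(-4\right) 1 \left(2 g^{2} + g\right) = - 4 \left(g + 2 g^{2}\right) = - 8 g^{2} - 4 g$)
$n{\left(2044 \right)} - 244631 = \left(-4\right) 2044 \left(1 + 2 \cdot 2044\right) - 244631 = \left(-4\right) 2044 \left(1 + 4088\right) - 244631 = \left(-4\right) 2044 \cdot 4089 - 244631 = -33431664 - 244631 = -33676295$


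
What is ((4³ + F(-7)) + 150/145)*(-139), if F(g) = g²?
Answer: -459673/29 ≈ -15851.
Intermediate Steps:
((4³ + F(-7)) + 150/145)*(-139) = ((4³ + (-7)²) + 150/145)*(-139) = ((64 + 49) + 150*(1/145))*(-139) = (113 + 30/29)*(-139) = (3307/29)*(-139) = -459673/29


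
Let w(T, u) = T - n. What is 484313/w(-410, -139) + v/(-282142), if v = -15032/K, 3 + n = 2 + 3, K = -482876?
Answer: -8247826198855485/7016339420188 ≈ -1175.5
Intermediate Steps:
n = 2 (n = -3 + (2 + 3) = -3 + 5 = 2)
w(T, u) = -2 + T (w(T, u) = T - 1*2 = T - 2 = -2 + T)
v = 3758/120719 (v = -15032/(-482876) = -15032*(-1/482876) = 3758/120719 ≈ 0.031130)
484313/w(-410, -139) + v/(-282142) = 484313/(-2 - 410) + (3758/120719)/(-282142) = 484313/(-412) + (3758/120719)*(-1/282142) = 484313*(-1/412) - 1879/17029950049 = -484313/412 - 1879/17029950049 = -8247826198855485/7016339420188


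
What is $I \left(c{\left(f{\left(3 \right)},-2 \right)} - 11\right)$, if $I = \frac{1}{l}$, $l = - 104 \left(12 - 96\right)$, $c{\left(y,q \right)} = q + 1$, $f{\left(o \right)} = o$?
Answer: $- \frac{1}{728} \approx -0.0013736$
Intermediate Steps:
$c{\left(y,q \right)} = 1 + q$
$l = 8736$ ($l = \left(-104\right) \left(-84\right) = 8736$)
$I = \frac{1}{8736} \approx 0.00011447$
$I \left(c{\left(f{\left(3 \right)},-2 \right)} - 11\right) = \frac{\left(1 - 2\right) - 11}{8736} = \frac{-1 - 11}{8736} = \frac{1}{8736} \left(-12\right) = - \frac{1}{728}$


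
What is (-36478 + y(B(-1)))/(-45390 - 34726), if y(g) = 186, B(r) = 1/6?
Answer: 9073/20029 ≈ 0.45299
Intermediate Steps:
B(r) = ⅙
(-36478 + y(B(-1)))/(-45390 - 34726) = (-36478 + 186)/(-45390 - 34726) = -36292/(-80116) = -36292*(-1/80116) = 9073/20029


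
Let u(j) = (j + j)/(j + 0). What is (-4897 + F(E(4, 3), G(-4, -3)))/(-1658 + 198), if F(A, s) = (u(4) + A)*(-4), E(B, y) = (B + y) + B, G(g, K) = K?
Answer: 4949/1460 ≈ 3.3897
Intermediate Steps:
E(B, y) = y + 2*B
u(j) = 2 (u(j) = (2*j)/j = 2)
F(A, s) = -8 - 4*A (F(A, s) = (2 + A)*(-4) = -8 - 4*A)
(-4897 + F(E(4, 3), G(-4, -3)))/(-1658 + 198) = (-4897 + (-8 - 4*(3 + 2*4)))/(-1658 + 198) = (-4897 + (-8 - 4*(3 + 8)))/(-1460) = (-4897 + (-8 - 4*11))*(-1/1460) = (-4897 + (-8 - 44))*(-1/1460) = (-4897 - 52)*(-1/1460) = -4949*(-1/1460) = 4949/1460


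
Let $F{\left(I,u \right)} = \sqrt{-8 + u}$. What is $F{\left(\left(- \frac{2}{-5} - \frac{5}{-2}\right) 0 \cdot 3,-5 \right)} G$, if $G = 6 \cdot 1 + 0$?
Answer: $6 i \sqrt{13} \approx 21.633 i$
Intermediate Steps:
$G = 6$ ($G = 6 + 0 = 6$)
$F{\left(\left(- \frac{2}{-5} - \frac{5}{-2}\right) 0 \cdot 3,-5 \right)} G = \sqrt{-8 - 5} \cdot 6 = \sqrt{-13} \cdot 6 = i \sqrt{13} \cdot 6 = 6 i \sqrt{13}$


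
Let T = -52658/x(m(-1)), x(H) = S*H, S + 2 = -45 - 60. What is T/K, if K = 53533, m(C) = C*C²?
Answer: -52658/5728031 ≈ -0.0091930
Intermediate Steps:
S = -107 (S = -2 + (-45 - 60) = -2 - 105 = -107)
m(C) = C³
x(H) = -107*H
T = -52658/107 (T = -52658/((-107*(-1)³)) = -52658/((-107*(-1))) = -52658/107 ≈ -492.13)
T/K = -52658/107/53533 = -52658/107*1/53533 = -52658/5728031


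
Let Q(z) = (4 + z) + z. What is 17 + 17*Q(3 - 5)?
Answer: 17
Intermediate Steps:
Q(z) = 4 + 2*z
17 + 17*Q(3 - 5) = 17 + 17*(4 + 2*(3 - 5)) = 17 + 17*(4 + 2*(-2)) = 17 + 17*(4 - 4) = 17 + 17*0 = 17 + 0 = 17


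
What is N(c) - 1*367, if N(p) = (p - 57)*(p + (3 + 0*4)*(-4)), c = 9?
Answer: -223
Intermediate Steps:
N(p) = (-57 + p)*(-12 + p) (N(p) = (-57 + p)*(p + (3 + 0)*(-4)) = (-57 + p)*(p + 3*(-4)) = (-57 + p)*(p - 12) = (-57 + p)*(-12 + p))
N(c) - 1*367 = (684 + 9**2 - 69*9) - 1*367 = (684 + 81 - 621) - 367 = 144 - 367 = -223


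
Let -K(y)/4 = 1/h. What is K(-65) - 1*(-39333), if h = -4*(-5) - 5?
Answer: 589991/15 ≈ 39333.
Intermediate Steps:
h = 15 (h = 20 - 5 = 15)
K(y) = -4/15
K(-65) - 1*(-39333) = -4/15 - 1*(-39333) = -4/15 + 39333 = 589991/15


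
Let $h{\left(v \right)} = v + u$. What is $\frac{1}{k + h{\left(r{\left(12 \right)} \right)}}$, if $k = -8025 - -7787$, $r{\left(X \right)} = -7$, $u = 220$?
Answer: $- \frac{1}{25} \approx -0.04$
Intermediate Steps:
$k = -238$ ($k = -8025 + 7787 = -238$)
$h{\left(v \right)} = 220 + v$ ($h{\left(v \right)} = v + 220 = 220 + v$)
$\frac{1}{k + h{\left(r{\left(12 \right)} \right)}} = \frac{1}{-238 + \left(220 - 7\right)} = \frac{1}{-238 + 213} = \frac{1}{-25} = - \frac{1}{25}$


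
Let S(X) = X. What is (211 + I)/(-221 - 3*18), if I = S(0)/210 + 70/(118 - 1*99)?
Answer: -4079/5225 ≈ -0.78067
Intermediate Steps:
I = 70/19 (I = 0/210 + 70/(118 - 1*99) = 0*(1/210) + 70/(118 - 99) = 0 + 70/19 = 70/19 ≈ 3.6842)
(211 + I)/(-221 - 3*18) = (211 + 70/19)/(-221 - 3*18) = 4079/(19*(-221 - 54)) = (4079/19)/(-275) = (4079/19)*(-1/275) = -4079/5225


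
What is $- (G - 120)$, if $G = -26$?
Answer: $146$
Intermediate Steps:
$- (G - 120) = - (-26 - 120) = \left(-1\right) \left(-146\right) = 146$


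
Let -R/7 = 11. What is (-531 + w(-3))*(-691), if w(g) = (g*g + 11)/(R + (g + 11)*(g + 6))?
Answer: 19460633/53 ≈ 3.6718e+5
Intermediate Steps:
R = -77 (R = -7*11 = -77)
w(g) = (11 + g**2)/(-77 + (6 + g)*(11 + g)) (w(g) = (g*g + 11)/(-77 + (g + 11)*(g + 6)) = (g**2 + 11)/(-77 + (11 + g)*(6 + g)) = (11 + g**2)/(-77 + (6 + g)*(11 + g)))
(-531 + w(-3))*(-691) = (-531 + (11 + (-3)**2)/(-11 + (-3)**2 + 17*(-3)))*(-691) = (-531 + (11 + 9)/(-11 + 9 - 51))*(-691) = (-531 + 20/(-53))*(-691) = (-531 - 1/53*20)*(-691) = (-531 - 20/53)*(-691) = -28163/53*(-691) = 19460633/53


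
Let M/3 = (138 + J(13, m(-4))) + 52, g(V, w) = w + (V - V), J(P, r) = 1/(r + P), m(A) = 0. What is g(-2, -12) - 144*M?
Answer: -1067628/13 ≈ -82125.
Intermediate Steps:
J(P, r) = 1/(P + r)
g(V, w) = w (g(V, w) = w + 0 = w)
M = 7413/13 (M = 3*((138 + 1/(13 + 0)) + 52) = 3*((138 + 1/13) + 52) = 3*(1795/13 + 52) = 3*(2471/13) = 7413/13 ≈ 570.23)
g(-2, -12) - 144*M = -12 - 144*7413/13 = -12 - 1067472/13 = -1067628/13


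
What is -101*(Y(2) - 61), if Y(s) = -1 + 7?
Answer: 5555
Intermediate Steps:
Y(s) = 6
-101*(Y(2) - 61) = -101*(6 - 61) = -101*(-55) = 5555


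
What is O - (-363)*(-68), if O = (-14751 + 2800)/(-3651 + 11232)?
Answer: -9849545/399 ≈ -24686.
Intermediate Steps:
O = -629/399 (O = -11951/7581 = -11951*1/7581 = -629/399 ≈ -1.5764)
O - (-363)*(-68) = -629/399 - (-363)*(-68) = -629/399 - 1*24684 = -629/399 - 24684 = -9849545/399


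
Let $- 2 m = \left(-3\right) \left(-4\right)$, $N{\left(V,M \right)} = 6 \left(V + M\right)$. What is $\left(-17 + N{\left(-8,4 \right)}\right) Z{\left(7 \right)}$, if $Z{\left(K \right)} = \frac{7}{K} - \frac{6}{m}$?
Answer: $-82$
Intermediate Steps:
$N{\left(V,M \right)} = 6 M + 6 V$ ($N{\left(V,M \right)} = 6 \left(M + V\right) = 6 M + 6 V$)
$m = -6$ ($m = - \frac{\left(-3\right) \left(-4\right)}{2} = \left(- \frac{1}{2}\right) 12 = -6$)
$Z{\left(K \right)} = 1 + \frac{7}{K}$ ($Z{\left(K \right)} = \frac{7}{K} - \frac{6}{-6} = \frac{7}{K} - -1 = \frac{7}{K} + 1 = 1 + \frac{7}{K}$)
$\left(-17 + N{\left(-8,4 \right)}\right) Z{\left(7 \right)} = \left(-17 + \left(6 \cdot 4 + 6 \left(-8\right)\right)\right) \frac{7 + 7}{7} = \left(-17 + \left(24 - 48\right)\right) \frac{1}{7} \cdot 14 = \left(-17 - 24\right) 2 = \left(-41\right) 2 = -82$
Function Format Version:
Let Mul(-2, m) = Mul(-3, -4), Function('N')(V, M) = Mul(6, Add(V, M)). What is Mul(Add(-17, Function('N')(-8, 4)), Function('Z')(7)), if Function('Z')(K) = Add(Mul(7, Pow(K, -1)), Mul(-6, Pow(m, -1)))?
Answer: -82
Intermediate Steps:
Function('N')(V, M) = Add(Mul(6, M), Mul(6, V)) (Function('N')(V, M) = Mul(6, Add(M, V)) = Add(Mul(6, M), Mul(6, V)))
m = -6 (m = Mul(Rational(-1, 2), Mul(-3, -4)) = Mul(Rational(-1, 2), 12) = -6)
Function('Z')(K) = Add(1, Mul(7, Pow(K, -1))) (Function('Z')(K) = Add(Mul(7, Pow(K, -1)), Mul(-6, Pow(-6, -1))) = Add(Mul(7, Pow(K, -1)), Mul(-6, Rational(-1, 6))) = Add(Mul(7, Pow(K, -1)), 1) = Add(1, Mul(7, Pow(K, -1))))
Mul(Add(-17, Function('N')(-8, 4)), Function('Z')(7)) = Mul(Add(-17, Add(Mul(6, 4), Mul(6, -8))), Mul(Pow(7, -1), Add(7, 7))) = Mul(Add(-17, Add(24, -48)), Mul(Rational(1, 7), 14)) = Mul(Add(-17, -24), 2) = Mul(-41, 2) = -82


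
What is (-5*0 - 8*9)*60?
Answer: -4320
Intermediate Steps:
(-5*0 - 8*9)*60 = (0 - 72)*60 = -72*60 = -4320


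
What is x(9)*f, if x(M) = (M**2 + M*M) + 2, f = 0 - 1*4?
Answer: -656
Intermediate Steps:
f = -4 (f = 0 - 4 = -4)
x(M) = 2 + 2*M**2 (x(M) = (M**2 + M**2) + 2 = 2*M**2 + 2 = 2 + 2*M**2)
x(9)*f = (2 + 2*9**2)*(-4) = (2 + 2*81)*(-4) = (2 + 162)*(-4) = 164*(-4) = -656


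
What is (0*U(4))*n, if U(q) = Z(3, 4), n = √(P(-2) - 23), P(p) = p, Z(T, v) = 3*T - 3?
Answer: 0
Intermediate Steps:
Z(T, v) = -3 + 3*T
n = 5*I (n = √(-2 - 23) = √(-25) = 5*I ≈ 5.0*I)
U(q) = 6 (U(q) = -3 + 3*3 = -3 + 9 = 6)
(0*U(4))*n = (0*6)*(5*I) = 0*(5*I) = 0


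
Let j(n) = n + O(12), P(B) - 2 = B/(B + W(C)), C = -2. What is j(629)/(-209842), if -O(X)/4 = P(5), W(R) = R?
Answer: -1843/629526 ≈ -0.0029276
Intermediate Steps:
P(B) = 2 + B/(-2 + B) (P(B) = 2 + B/(B - 2) = 2 + B/(-2 + B))
O(X) = -44/3 (O(X) = -4*(-4 + 3*5)/(-2 + 5) = -4*(-4 + 15)/3 = -4*11/3 = -44/3)
j(n) = -44/3 + n (j(n) = n - 44/3 = -44/3 + n)
j(629)/(-209842) = (-44/3 + 629)/(-209842) = (1843/3)*(-1/209842) = -1843/629526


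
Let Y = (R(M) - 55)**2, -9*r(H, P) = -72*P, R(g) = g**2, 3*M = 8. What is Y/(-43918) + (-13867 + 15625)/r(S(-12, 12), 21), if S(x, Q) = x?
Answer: 74078899/7114716 ≈ 10.412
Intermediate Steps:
M = 8/3 (M = (1/3)*8 = 8/3 ≈ 2.6667)
r(H, P) = 8*P (r(H, P) = -(-8)*P = 8*P)
Y = 185761/81 (Y = ((8/3)**2 - 55)**2 = (64/9 - 55)**2 = (-431/9)**2 = 185761/81 ≈ 2293.3)
Y/(-43918) + (-13867 + 15625)/r(S(-12, 12), 21) = (185761/81)/(-43918) + (-13867 + 15625)/((8*21)) = (185761/81)*(-1/43918) + 1758/168 = -185761/3557358 + 1758*(1/168) = -185761/3557358 + 293/28 = 74078899/7114716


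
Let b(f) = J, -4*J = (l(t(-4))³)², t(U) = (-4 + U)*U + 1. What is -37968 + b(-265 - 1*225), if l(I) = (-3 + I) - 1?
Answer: -594975193/4 ≈ -1.4874e+8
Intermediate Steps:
t(U) = 1 + U*(-4 + U) (t(U) = U*(-4 + U) + 1 = 1 + U*(-4 + U))
l(I) = -4 + I
J = -594823321/4 (J = -(-4 + (1 + (-4)² - 4*(-4)))⁶/4 = -(-4 + (1 + 16 + 16))⁶/4 = -(-4 + 33)⁶/4 = -(29³)²/4 = -¼*24389² = -¼*594823321 = -594823321/4 ≈ -1.4871e+8)
b(f) = -594823321/4
-37968 + b(-265 - 1*225) = -37968 - 594823321/4 = -594975193/4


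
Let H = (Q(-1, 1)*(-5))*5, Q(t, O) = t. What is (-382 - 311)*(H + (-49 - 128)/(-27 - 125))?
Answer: -2756061/152 ≈ -18132.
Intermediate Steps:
H = 25 (H = -1*(-5)*5 = 5*5 = 25)
(-382 - 311)*(H + (-49 - 128)/(-27 - 125)) = (-382 - 311)*(25 + (-49 - 128)/(-27 - 125)) = -693*(25 - 177/(-152)) = -693*(25 - 177*(-1/152)) = -693*(25 + 177/152) = -693*3977/152 = -2756061/152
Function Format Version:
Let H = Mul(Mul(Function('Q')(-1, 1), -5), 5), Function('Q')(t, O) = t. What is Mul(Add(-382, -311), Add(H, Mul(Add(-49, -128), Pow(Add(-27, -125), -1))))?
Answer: Rational(-2756061, 152) ≈ -18132.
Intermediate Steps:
H = 25 (H = Mul(Mul(-1, -5), 5) = Mul(5, 5) = 25)
Mul(Add(-382, -311), Add(H, Mul(Add(-49, -128), Pow(Add(-27, -125), -1)))) = Mul(Add(-382, -311), Add(25, Mul(Add(-49, -128), Pow(Add(-27, -125), -1)))) = Mul(-693, Add(25, Mul(-177, Pow(-152, -1)))) = Mul(-693, Add(25, Mul(-177, Rational(-1, 152)))) = Mul(-693, Add(25, Rational(177, 152))) = Mul(-693, Rational(3977, 152)) = Rational(-2756061, 152)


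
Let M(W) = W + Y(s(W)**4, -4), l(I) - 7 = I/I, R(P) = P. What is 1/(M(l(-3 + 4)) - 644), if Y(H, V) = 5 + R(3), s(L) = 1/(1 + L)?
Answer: -1/628 ≈ -0.0015924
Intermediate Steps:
l(I) = 8 (l(I) = 7 + I/I = 7 + 1 = 8)
Y(H, V) = 8 (Y(H, V) = 5 + 3 = 8)
M(W) = 8 + W (M(W) = W + 8 = 8 + W)
1/(M(l(-3 + 4)) - 644) = 1/((8 + 8) - 644) = 1/(16 - 644) = 1/(-628) = -1/628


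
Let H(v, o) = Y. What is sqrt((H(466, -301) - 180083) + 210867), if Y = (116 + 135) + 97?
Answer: 2*sqrt(7783) ≈ 176.44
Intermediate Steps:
Y = 348 (Y = 251 + 97 = 348)
H(v, o) = 348
sqrt((H(466, -301) - 180083) + 210867) = sqrt((348 - 180083) + 210867) = sqrt(-179735 + 210867) = sqrt(31132) = 2*sqrt(7783)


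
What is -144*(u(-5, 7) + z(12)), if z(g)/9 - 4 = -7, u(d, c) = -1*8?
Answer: 5040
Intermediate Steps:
u(d, c) = -8
z(g) = -27 (z(g) = 36 + 9*(-7) = 36 - 63 = -27)
-144*(u(-5, 7) + z(12)) = -144*(-8 - 27) = -144*(-35) = 5040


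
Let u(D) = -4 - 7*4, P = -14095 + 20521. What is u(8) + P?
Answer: 6394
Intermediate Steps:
P = 6426
u(D) = -32 (u(D) = -4 - 28 = -32)
u(8) + P = -32 + 6426 = 6394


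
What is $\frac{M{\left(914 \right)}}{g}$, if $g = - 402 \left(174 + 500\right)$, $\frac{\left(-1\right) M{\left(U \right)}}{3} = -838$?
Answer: $- \frac{419}{45158} \approx -0.0092785$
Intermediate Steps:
$M{\left(U \right)} = 2514$ ($M{\left(U \right)} = \left(-3\right) \left(-838\right) = 2514$)
$g = -270948$ ($g = \left(-402\right) 674 = -270948$)
$\frac{M{\left(914 \right)}}{g} = \frac{2514}{-270948} = 2514 \left(- \frac{1}{270948}\right) = - \frac{419}{45158}$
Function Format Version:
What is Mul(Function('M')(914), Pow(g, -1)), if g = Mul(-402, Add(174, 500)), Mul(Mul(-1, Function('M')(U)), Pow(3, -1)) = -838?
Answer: Rational(-419, 45158) ≈ -0.0092785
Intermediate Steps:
Function('M')(U) = 2514 (Function('M')(U) = Mul(-3, -838) = 2514)
g = -270948 (g = Mul(-402, 674) = -270948)
Mul(Function('M')(914), Pow(g, -1)) = Mul(2514, Pow(-270948, -1)) = Mul(2514, Rational(-1, 270948)) = Rational(-419, 45158)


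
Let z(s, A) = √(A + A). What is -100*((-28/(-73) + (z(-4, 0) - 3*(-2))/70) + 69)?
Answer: -3549880/511 ≈ -6946.9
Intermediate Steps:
z(s, A) = √2*√A (z(s, A) = √(2*A) = √2*√A)
-100*((-28/(-73) + (z(-4, 0) - 3*(-2))/70) + 69) = -100*((-28/(-73) + (√2*√0 - 3*(-2))/70) + 69) = -100*((-28*(-1/73) + (√2*0 + 6)*(1/70)) + 69) = -100*((28/73 + (0 + 6)*(1/70)) + 69) = -100*((28/73 + 6*(1/70)) + 69) = -100*((28/73 + 3/35) + 69) = -100*(1199/2555 + 69) = -100*177494/2555 = -3549880/511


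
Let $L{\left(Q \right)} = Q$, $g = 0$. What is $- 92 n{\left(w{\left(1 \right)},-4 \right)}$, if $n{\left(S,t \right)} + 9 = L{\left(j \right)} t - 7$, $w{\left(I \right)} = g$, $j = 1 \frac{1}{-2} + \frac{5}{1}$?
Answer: $3128$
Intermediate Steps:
$j = \frac{9}{2}$ ($j = 1 \left(- \frac{1}{2}\right) + 5 \cdot 1 = - \frac{1}{2} + 5 = \frac{9}{2} \approx 4.5$)
$w{\left(I \right)} = 0$
$n{\left(S,t \right)} = -16 + \frac{9 t}{2}$ ($n{\left(S,t \right)} = -9 + \left(\frac{9 t}{2} - 7\right) = -9 + \left(-7 + \frac{9 t}{2}\right) = -16 + \frac{9 t}{2}$)
$- 92 n{\left(w{\left(1 \right)},-4 \right)} = - 92 \left(-16 + \frac{9}{2} \left(-4\right)\right) = - 92 \left(-16 - 18\right) = \left(-92\right) \left(-34\right) = 3128$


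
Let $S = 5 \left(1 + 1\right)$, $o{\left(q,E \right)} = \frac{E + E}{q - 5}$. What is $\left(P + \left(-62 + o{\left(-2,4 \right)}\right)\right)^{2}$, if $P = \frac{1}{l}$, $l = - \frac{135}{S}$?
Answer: $\frac{142754704}{35721} \approx 3996.4$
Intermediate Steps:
$o{\left(q,E \right)} = \frac{2 E}{-5 + q}$
$S = 10$ ($S = 5 \cdot 2 = 10$)
$l = - \frac{27}{2}$ ($l = - \frac{135}{10} = \left(-135\right) \frac{1}{10} = - \frac{27}{2} \approx -13.5$)
$P = - \frac{2}{27}$ ($P = \frac{1}{- \frac{27}{2}} = - \frac{2}{27} \approx -0.074074$)
$\left(P + \left(-62 + o{\left(-2,4 \right)}\right)\right)^{2} = \left(- \frac{2}{27} - \left(62 - \frac{8}{-5 - 2}\right)\right)^{2} = \left(- \frac{2}{27} - \left(62 - \frac{8}{-7}\right)\right)^{2} = \left(- \frac{2}{27} - \left(62 - - \frac{8}{7}\right)\right)^{2} = \left(- \frac{2}{27} - \frac{442}{7}\right)^{2} = \left(- \frac{11948}{189}\right)^{2} = \frac{142754704}{35721}$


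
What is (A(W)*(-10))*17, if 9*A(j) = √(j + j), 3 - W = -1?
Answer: -340*√2/9 ≈ -53.426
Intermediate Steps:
W = 4 (W = 3 - 1*(-1) = 3 + 1 = 4)
A(j) = √2*√j/9 (A(j) = √(j + j)/9 = √(2*j)/9 = (√2*√j)/9 = √2*√j/9)
(A(W)*(-10))*17 = ((√2*√4/9)*(-10))*17 = (((⅑)*√2*2)*(-10))*17 = ((2*√2/9)*(-10))*17 = -20*√2/9*17 = -340*√2/9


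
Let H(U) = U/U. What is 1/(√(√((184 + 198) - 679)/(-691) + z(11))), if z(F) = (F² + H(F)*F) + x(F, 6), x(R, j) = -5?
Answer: √691/√(87757 - 3*I*√33) ≈ 0.088736 + 8.7129e-6*I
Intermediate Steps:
H(U) = 1
z(F) = -5 + F + F² (z(F) = (F² + 1*F) - 5 = (F² + F) - 5 = (F + F²) - 5 = -5 + F + F²)
1/(√(√((184 + 198) - 679)/(-691) + z(11))) = 1/(√(√((184 + 198) - 679)/(-691) + (-5 + 11 + 11²))) = 1/(√(√(382 - 679)*(-1/691) + (-5 + 11 + 121))) = 1/(√(√(-297)*(-1/691) + 127)) = 1/(√((3*I*√33)*(-1/691) + 127)) = 1/(√(-3*I*√33/691 + 127)) = 1/(√(127 - 3*I*√33/691)) = (127 - 3*I*√33/691)^(-½)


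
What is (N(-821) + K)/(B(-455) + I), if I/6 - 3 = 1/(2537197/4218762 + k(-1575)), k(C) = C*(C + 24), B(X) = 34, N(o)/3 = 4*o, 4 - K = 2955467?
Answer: -30559646261289606805/535896415944616 ≈ -57025.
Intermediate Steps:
K = -2955463 (K = 4 - 1*2955467 = 4 - 2955467 = -2955463)
N(o) = 12*o (N(o) = 3*(4*o) = 12*o)
k(C) = C*(24 + C)
I = 185502622069818/10305699819847 (I = 18 + 6/(2537197/4218762 - 1575*(24 - 1575)) = 18 + 6/(2537197*(1/4218762) - 1575*(-1551)) = 18 + 6/(2537197/4218762 + 2442825) = 18 + 6/(10305699819847/4218762) = 18 + 6*(4218762/10305699819847) = 18 + 25312572/10305699819847 = 185502622069818/10305699819847 ≈ 18.000)
(N(-821) + K)/(B(-455) + I) = (12*(-821) - 2955463)/(34 + 185502622069818/10305699819847) = (-9852 - 2955463)/(535896415944616/10305699819847) = -2965315*10305699819847/535896415944616 = -30559646261289606805/535896415944616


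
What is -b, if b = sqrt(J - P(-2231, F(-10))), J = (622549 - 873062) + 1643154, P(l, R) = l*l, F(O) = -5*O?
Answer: -4*I*sqrt(224045) ≈ -1893.3*I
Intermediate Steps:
P(l, R) = l**2
J = 1392641 (J = -250513 + 1643154 = 1392641)
b = 4*I*sqrt(224045) (b = sqrt(1392641 - 1*(-2231)**2) = sqrt(1392641 - 1*4977361) = sqrt(1392641 - 4977361) = sqrt(-3584720) = 4*I*sqrt(224045) ≈ 1893.3*I)
-b = -4*I*sqrt(224045)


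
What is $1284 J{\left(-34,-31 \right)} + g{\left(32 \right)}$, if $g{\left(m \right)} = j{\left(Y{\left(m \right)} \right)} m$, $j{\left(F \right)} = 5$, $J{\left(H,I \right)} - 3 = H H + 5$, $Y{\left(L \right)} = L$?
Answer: $1494736$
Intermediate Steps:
$J{\left(H,I \right)} = 8 + H^{2}$ ($J{\left(H,I \right)} = 3 + \left(H H + 5\right) = 3 + \left(H^{2} + 5\right) = 3 + \left(5 + H^{2}\right) = 8 + H^{2}$)
$g{\left(m \right)} = 5 m$
$1284 J{\left(-34,-31 \right)} + g{\left(32 \right)} = 1284 \left(8 + \left(-34\right)^{2}\right) + 5 \cdot 32 = 1284 \left(8 + 1156\right) + 160 = 1284 \cdot 1164 + 160 = 1494576 + 160 = 1494736$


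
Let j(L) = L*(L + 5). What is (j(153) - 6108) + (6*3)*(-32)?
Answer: 17490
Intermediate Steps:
j(L) = L*(5 + L)
(j(153) - 6108) + (6*3)*(-32) = (153*(5 + 153) - 6108) + (6*3)*(-32) = (153*158 - 6108) + 18*(-32) = (24174 - 6108) - 576 = 18066 - 576 = 17490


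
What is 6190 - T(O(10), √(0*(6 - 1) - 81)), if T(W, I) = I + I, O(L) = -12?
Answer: 6190 - 18*I ≈ 6190.0 - 18.0*I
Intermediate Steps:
T(W, I) = 2*I
6190 - T(O(10), √(0*(6 - 1) - 81)) = 6190 - 2*√(0*(6 - 1) - 81) = 6190 - 2*√(0*5 - 81) = 6190 - 2*√(0 - 81) = 6190 - 2*√(-81) = 6190 - 2*9*I = 6190 - 18*I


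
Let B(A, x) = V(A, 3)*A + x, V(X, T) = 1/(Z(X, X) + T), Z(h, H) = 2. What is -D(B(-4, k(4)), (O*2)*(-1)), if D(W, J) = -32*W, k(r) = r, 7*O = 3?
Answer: 512/5 ≈ 102.40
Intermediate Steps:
O = 3/7 (O = (⅐)*3 = 3/7 ≈ 0.42857)
V(X, T) = 1/(2 + T)
B(A, x) = x + A/5 (B(A, x) = A/(2 + 3) + x = A/5 + x = x + A/5)
-D(B(-4, k(4)), (O*2)*(-1)) = -(-32)*(4 + (⅕)*(-4)) = -(-32)*(4 - ⅘) = -(-32)*16/5 = -1*(-512/5) = 512/5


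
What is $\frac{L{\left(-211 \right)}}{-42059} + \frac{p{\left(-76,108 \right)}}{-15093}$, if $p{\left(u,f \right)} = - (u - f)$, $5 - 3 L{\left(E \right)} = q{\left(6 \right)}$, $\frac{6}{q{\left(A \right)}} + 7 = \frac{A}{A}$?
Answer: $- \frac{7769042}{634796487} \approx -0.012239$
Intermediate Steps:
$q{\left(A \right)} = -1$ ($q{\left(A \right)} = \frac{6}{-7 + \frac{A}{A}} = \frac{6}{-7 + 1} = \frac{6}{-6} = 6 \left(- \frac{1}{6}\right) = -1$)
$L{\left(E \right)} = 2$ ($L{\left(E \right)} = \frac{5}{3} - - \frac{1}{3} = \frac{5}{3} + \frac{1}{3} = 2$)
$p{\left(u,f \right)} = f - u$
$\frac{L{\left(-211 \right)}}{-42059} + \frac{p{\left(-76,108 \right)}}{-15093} = \frac{2}{-42059} + \frac{108 - -76}{-15093} = 2 \left(- \frac{1}{42059}\right) + \left(108 + 76\right) \left(- \frac{1}{15093}\right) = - \frac{2}{42059} + 184 \left(- \frac{1}{15093}\right) = - \frac{2}{42059} - \frac{184}{15093} = - \frac{7769042}{634796487}$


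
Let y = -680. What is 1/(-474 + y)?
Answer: -1/1154 ≈ -0.00086655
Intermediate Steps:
1/(-474 + y) = 1/(-474 - 680) = 1/(-1154) = -1/1154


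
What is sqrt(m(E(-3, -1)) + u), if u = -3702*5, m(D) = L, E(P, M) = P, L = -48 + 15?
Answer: I*sqrt(18543) ≈ 136.17*I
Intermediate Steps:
L = -33
m(D) = -33
u = -18510
sqrt(m(E(-3, -1)) + u) = sqrt(-33 - 18510) = sqrt(-18543) = I*sqrt(18543)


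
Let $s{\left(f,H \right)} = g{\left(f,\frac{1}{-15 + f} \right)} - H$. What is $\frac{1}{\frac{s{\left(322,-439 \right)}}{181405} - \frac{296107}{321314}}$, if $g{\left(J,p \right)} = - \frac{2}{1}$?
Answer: $- \frac{8326852310}{7653553731} \approx -1.088$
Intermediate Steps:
$g{\left(J,p \right)} = -2$ ($g{\left(J,p \right)} = \left(-2\right) 1 = -2$)
$s{\left(f,H \right)} = -2 - H$
$\frac{1}{\frac{s{\left(322,-439 \right)}}{181405} - \frac{296107}{321314}} = \frac{1}{\frac{-2 - -439}{181405} - \frac{296107}{321314}} = \frac{1}{\left(-2 + 439\right) \frac{1}{181405} - \frac{42301}{45902}} = \frac{1}{437 \cdot \frac{1}{181405} - \frac{42301}{45902}} = \frac{1}{\frac{437}{181405} - \frac{42301}{45902}} = \frac{1}{- \frac{7653553731}{8326852310}} = - \frac{8326852310}{7653553731}$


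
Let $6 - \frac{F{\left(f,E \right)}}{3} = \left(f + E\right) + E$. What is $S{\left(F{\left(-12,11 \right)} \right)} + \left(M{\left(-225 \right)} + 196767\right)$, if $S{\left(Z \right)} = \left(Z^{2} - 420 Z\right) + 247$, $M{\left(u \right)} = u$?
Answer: $201973$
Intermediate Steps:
$F{\left(f,E \right)} = 18 - 6 E - 3 f$ ($F{\left(f,E \right)} = 18 - 3 \left(\left(f + E\right) + E\right) = 18 - 3 \left(\left(E + f\right) + E\right) = 18 - 3 \left(f + 2 E\right) = 18 - \left(3 f + 6 E\right) = 18 - 6 E - 3 f$)
$S{\left(Z \right)} = 247 + Z^{2} - 420 Z$
$S{\left(F{\left(-12,11 \right)} \right)} + \left(M{\left(-225 \right)} + 196767\right) = \left(247 + \left(18 - 66 - -36\right)^{2} - 420 \left(18 - 66 - -36\right)\right) + \left(-225 + 196767\right) = \left(247 + \left(18 - 66 + 36\right)^{2} - 420 \left(18 - 66 + 36\right)\right) + 196542 = \left(247 + \left(-12\right)^{2} - -5040\right) + 196542 = \left(247 + 144 + 5040\right) + 196542 = 5431 + 196542 = 201973$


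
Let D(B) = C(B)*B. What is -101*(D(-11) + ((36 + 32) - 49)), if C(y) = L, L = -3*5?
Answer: -18584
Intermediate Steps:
L = -15
C(y) = -15
D(B) = -15*B
-101*(D(-11) + ((36 + 32) - 49)) = -101*(-15*(-11) + ((36 + 32) - 49)) = -101*(165 + (68 - 49)) = -101*(165 + 19) = -101*184 = -18584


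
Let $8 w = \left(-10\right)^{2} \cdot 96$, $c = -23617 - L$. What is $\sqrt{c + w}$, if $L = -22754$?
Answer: $\sqrt{337} \approx 18.358$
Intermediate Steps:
$c = -863$ ($c = -23617 - -22754 = -23617 + 22754 = -863$)
$w = 1200$ ($w = \frac{\left(-10\right)^{2} \cdot 96}{8} = \frac{100 \cdot 96}{8} = \frac{1}{8} \cdot 9600 = 1200$)
$\sqrt{c + w} = \sqrt{-863 + 1200} = \sqrt{337}$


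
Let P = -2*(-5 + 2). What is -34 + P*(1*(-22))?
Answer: -166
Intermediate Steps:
P = 6 (P = -2*(-3) = 6)
-34 + P*(1*(-22)) = -34 + 6*(1*(-22)) = -34 + 6*(-22) = -34 - 132 = -166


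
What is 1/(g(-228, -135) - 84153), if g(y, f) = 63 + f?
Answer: -1/84225 ≈ -1.1873e-5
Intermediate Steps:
1/(g(-228, -135) - 84153) = 1/((63 - 135) - 84153) = 1/(-72 - 84153) = 1/(-84225) = -1/84225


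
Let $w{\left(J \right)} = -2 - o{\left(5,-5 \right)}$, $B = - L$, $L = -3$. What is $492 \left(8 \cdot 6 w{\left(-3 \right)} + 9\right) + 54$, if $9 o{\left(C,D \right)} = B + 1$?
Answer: $-53246$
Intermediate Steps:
$B = 3$ ($B = \left(-1\right) \left(-3\right) = 3$)
$o{\left(C,D \right)} = \frac{4}{9}$ ($o{\left(C,D \right)} = \frac{3 + 1}{9} = \frac{1}{9} \cdot 4 = \frac{4}{9}$)
$w{\left(J \right)} = - \frac{22}{9}$ ($w{\left(J \right)} = -2 - \frac{4}{9} = - \frac{22}{9}$)
$492 \left(8 \cdot 6 w{\left(-3 \right)} + 9\right) + 54 = 492 \left(8 \cdot 6 \left(- \frac{22}{9}\right) + 9\right) + 54 = 492 \left(8 \left(- \frac{44}{3}\right) + 9\right) + 54 = 492 \left(- \frac{352}{3} + 9\right) + 54 = 492 \left(- \frac{325}{3}\right) + 54 = -53300 + 54 = -53246$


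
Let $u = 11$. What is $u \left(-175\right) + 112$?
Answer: $-1813$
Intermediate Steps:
$u \left(-175\right) + 112 = 11 \left(-175\right) + 112 = -1925 + 112 = -1813$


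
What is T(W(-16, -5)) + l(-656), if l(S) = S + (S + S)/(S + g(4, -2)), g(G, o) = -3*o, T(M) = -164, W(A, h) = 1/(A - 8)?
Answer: -265844/325 ≈ -817.98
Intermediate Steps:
W(A, h) = 1/(-8 + A)
l(S) = S + 2*S/(6 + S) (l(S) = S + (S + S)/(S - 3*(-2)) = S + (2*S)/(S + 6) = S + (2*S)/(6 + S) = S + 2*S/(6 + S))
T(W(-16, -5)) + l(-656) = -164 - 656*(8 - 656)/(6 - 656) = -164 - 656*(-648)/(-650) = -164 - 656*(-1/650)*(-648) = -164 - 212544/325 = -265844/325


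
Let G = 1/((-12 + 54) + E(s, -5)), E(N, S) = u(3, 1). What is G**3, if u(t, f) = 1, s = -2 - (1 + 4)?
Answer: 1/79507 ≈ 1.2578e-5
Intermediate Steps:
s = -7 (s = -2 - 1*5 = -2 - 5 = -7)
E(N, S) = 1
G = 1/43 (G = 1/((-12 + 54) + 1) = 1/(42 + 1) = 1/43 ≈ 0.023256)
G**3 = (1/43)**3 = 1/79507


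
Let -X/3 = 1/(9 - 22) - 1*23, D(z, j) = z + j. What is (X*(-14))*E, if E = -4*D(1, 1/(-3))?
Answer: 33600/13 ≈ 2584.6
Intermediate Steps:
D(z, j) = j + z
E = -8/3 (E = -4*(1/(-3) + 1) = -4*(-1/3 + 1) = -4*2/3 = -8/3 ≈ -2.6667)
X = 900/13 (X = -3*(1/(9 - 22) - 1*23) = -3*(1/(-13) - 23) = -3*(-1/13 - 23) = -3*(-300/13) = 900/13 ≈ 69.231)
(X*(-14))*E = ((900/13)*(-14))*(-8/3) = -12600/13*(-8/3) = 33600/13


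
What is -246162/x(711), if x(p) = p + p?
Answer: -41027/237 ≈ -173.11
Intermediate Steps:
x(p) = 2*p
-246162/x(711) = -246162/(2*711) = -246162/1422 = -246162*1/1422 = -41027/237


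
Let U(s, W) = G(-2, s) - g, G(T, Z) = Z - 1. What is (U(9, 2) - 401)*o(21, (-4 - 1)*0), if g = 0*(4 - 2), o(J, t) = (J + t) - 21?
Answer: 0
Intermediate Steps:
G(T, Z) = -1 + Z
o(J, t) = -21 + J + t
g = 0 (g = 0*2 = 0)
U(s, W) = -1 + s (U(s, W) = (-1 + s) - 1*0 = (-1 + s) + 0 = -1 + s)
(U(9, 2) - 401)*o(21, (-4 - 1)*0) = ((-1 + 9) - 401)*(-21 + 21 + (-4 - 1)*0) = (8 - 401)*(-21 + 21 - 5*0) = -393*(-21 + 21 + 0) = -393*0 = 0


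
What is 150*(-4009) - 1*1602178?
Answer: -2203528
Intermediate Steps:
150*(-4009) - 1*1602178 = -601350 - 1602178 = -2203528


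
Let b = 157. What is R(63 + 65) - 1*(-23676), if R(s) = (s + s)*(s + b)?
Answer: 96636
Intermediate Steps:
R(s) = 2*s*(157 + s) (R(s) = (s + s)*(s + 157) = (2*s)*(157 + s) = 2*s*(157 + s))
R(63 + 65) - 1*(-23676) = 2*(63 + 65)*(157 + (63 + 65)) - 1*(-23676) = 2*128*(157 + 128) + 23676 = 2*128*285 + 23676 = 72960 + 23676 = 96636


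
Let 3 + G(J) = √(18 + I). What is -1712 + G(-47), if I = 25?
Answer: -1715 + √43 ≈ -1708.4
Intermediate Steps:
G(J) = -3 + √43 (G(J) = -3 + √(18 + 25) = -3 + √43)
-1712 + G(-47) = -1712 + (-3 + √43) = -1715 + √43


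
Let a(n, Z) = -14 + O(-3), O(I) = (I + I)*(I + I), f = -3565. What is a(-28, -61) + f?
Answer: -3543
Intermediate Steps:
O(I) = 4*I**2 (O(I) = (2*I)*(2*I) = 4*I**2)
a(n, Z) = 22 (a(n, Z) = -14 + 4*(-3)**2 = -14 + 4*9 = -14 + 36 = 22)
a(-28, -61) + f = 22 - 3565 = -3543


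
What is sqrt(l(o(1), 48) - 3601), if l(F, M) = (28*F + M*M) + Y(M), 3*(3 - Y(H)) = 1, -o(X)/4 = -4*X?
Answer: I*sqrt(7617)/3 ≈ 29.092*I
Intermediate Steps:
o(X) = 16*X (o(X) = -(-16)*X = 16*X)
Y(H) = 8/3 (Y(H) = 3 - 1/3*1 = 3 - 1/3 = 8/3)
l(F, M) = 8/3 + M**2 + 28*F (l(F, M) = (28*F + M*M) + 8/3 = (28*F + M**2) + 8/3 = (M**2 + 28*F) + 8/3 = 8/3 + M**2 + 28*F)
sqrt(l(o(1), 48) - 3601) = sqrt((8/3 + 48**2 + 28*(16*1)) - 3601) = sqrt((8/3 + 2304 + 28*16) - 3601) = sqrt((8/3 + 2304 + 448) - 3601) = sqrt(8264/3 - 3601) = sqrt(-2539/3) = I*sqrt(7617)/3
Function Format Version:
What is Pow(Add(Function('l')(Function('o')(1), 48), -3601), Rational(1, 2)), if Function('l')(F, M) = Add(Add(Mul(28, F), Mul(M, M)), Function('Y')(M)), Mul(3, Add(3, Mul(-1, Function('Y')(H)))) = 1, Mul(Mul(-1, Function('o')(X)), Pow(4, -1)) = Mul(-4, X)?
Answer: Mul(Rational(1, 3), I, Pow(7617, Rational(1, 2))) ≈ Mul(29.092, I)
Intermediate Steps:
Function('o')(X) = Mul(16, X) (Function('o')(X) = Mul(-4, Mul(-4, X)) = Mul(16, X))
Function('Y')(H) = Rational(8, 3) (Function('Y')(H) = Add(3, Mul(Rational(-1, 3), 1)) = Add(3, Rational(-1, 3)) = Rational(8, 3))
Function('l')(F, M) = Add(Rational(8, 3), Pow(M, 2), Mul(28, F)) (Function('l')(F, M) = Add(Add(Mul(28, F), Mul(M, M)), Rational(8, 3)) = Add(Add(Mul(28, F), Pow(M, 2)), Rational(8, 3)) = Add(Add(Pow(M, 2), Mul(28, F)), Rational(8, 3)) = Add(Rational(8, 3), Pow(M, 2), Mul(28, F)))
Pow(Add(Function('l')(Function('o')(1), 48), -3601), Rational(1, 2)) = Pow(Add(Add(Rational(8, 3), Pow(48, 2), Mul(28, Mul(16, 1))), -3601), Rational(1, 2)) = Pow(Add(Add(Rational(8, 3), 2304, Mul(28, 16)), -3601), Rational(1, 2)) = Pow(Add(Add(Rational(8, 3), 2304, 448), -3601), Rational(1, 2)) = Pow(Add(Rational(8264, 3), -3601), Rational(1, 2)) = Pow(Rational(-2539, 3), Rational(1, 2)) = Mul(Rational(1, 3), I, Pow(7617, Rational(1, 2)))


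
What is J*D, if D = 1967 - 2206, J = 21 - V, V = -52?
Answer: -17447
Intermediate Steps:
J = 73 (J = 21 - 1*(-52) = 21 + 52 = 73)
D = -239
J*D = 73*(-239) = -17447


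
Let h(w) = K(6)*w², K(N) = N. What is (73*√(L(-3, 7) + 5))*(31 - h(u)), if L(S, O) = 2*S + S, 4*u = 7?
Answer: 7373*I/4 ≈ 1843.3*I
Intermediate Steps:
u = 7/4 (u = (¼)*7 = 7/4 ≈ 1.7500)
L(S, O) = 3*S
h(w) = 6*w²
(73*√(L(-3, 7) + 5))*(31 - h(u)) = (73*√(3*(-3) + 5))*(31 - 6*(7/4)²) = (73*√(-9 + 5))*(31 - 6*49/16) = (73*√(-4))*(31 - 1*147/8) = (73*(2*I))*(31 - 147/8) = (146*I)*(101/8) = 7373*I/4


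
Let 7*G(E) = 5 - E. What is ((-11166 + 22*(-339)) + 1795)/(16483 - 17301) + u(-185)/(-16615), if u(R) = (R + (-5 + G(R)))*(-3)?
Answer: 390899857/19027498 ≈ 20.544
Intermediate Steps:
G(E) = 5/7 - E/7 (G(E) = (5 - E)/7 = 5/7 - E/7)
u(R) = 90/7 - 18*R/7 (u(R) = (R + (-5 + (5/7 - R/7)))*(-3) = (R + (-30/7 - R/7))*(-3) = (-30/7 + 6*R/7)*(-3) = 90/7 - 18*R/7)
((-11166 + 22*(-339)) + 1795)/(16483 - 17301) + u(-185)/(-16615) = ((-11166 + 22*(-339)) + 1795)/(16483 - 17301) + (90/7 - 18/7*(-185))/(-16615) = ((-11166 - 7458) + 1795)/(-818) + (90/7 + 3330/7)*(-1/16615) = (-18624 + 1795)*(-1/818) + (3420/7)*(-1/16615) = -16829*(-1/818) - 684/23261 = 16829/818 - 684/23261 = 390899857/19027498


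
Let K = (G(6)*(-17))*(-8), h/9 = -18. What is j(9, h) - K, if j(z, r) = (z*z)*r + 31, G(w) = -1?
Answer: -12955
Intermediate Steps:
h = -162 (h = 9*(-18) = -162)
j(z, r) = 31 + r*z**2 (j(z, r) = z**2*r + 31 = r*z**2 + 31 = 31 + r*z**2)
K = -136 (K = -1*(-17)*(-8) = 17*(-8) = -136)
j(9, h) - K = (31 - 162*9**2) - 1*(-136) = (31 - 162*81) + 136 = (31 - 13122) + 136 = -13091 + 136 = -12955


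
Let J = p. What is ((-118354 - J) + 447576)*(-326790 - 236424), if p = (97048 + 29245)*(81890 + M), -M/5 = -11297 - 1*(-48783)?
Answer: -7507244113428588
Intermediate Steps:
M = -187430 (M = -5*(-11297 - 1*(-48783)) = -5*(-11297 + 48783) = -5*37486 = -187430)
p = -13328963220 (p = (97048 + 29245)*(81890 - 187430) = 126293*(-105540) = -13328963220)
J = -13328963220
((-118354 - J) + 447576)*(-326790 - 236424) = ((-118354 - 1*(-13328963220)) + 447576)*(-326790 - 236424) = ((-118354 + 13328963220) + 447576)*(-563214) = (13328844866 + 447576)*(-563214) = 13329292442*(-563214) = -7507244113428588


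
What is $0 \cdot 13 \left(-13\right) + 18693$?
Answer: $18693$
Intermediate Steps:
$0 \cdot 13 \left(-13\right) + 18693 = 0 \left(-13\right) + 18693 = 0 + 18693 = 18693$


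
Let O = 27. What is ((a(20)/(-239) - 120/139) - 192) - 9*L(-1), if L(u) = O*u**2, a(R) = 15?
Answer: -14481900/33221 ≈ -435.93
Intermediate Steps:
L(u) = 27*u**2
((a(20)/(-239) - 120/139) - 192) - 9*L(-1) = ((15/(-239) - 120/139) - 192) - 243*(-1)**2 = ((15*(-1/239) - 120*1/139) - 192) - 243 = ((-15/239 - 120/139) - 192) - 9*27 = (-30765/33221 - 192) - 243 = -6409197/33221 - 243 = -14481900/33221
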